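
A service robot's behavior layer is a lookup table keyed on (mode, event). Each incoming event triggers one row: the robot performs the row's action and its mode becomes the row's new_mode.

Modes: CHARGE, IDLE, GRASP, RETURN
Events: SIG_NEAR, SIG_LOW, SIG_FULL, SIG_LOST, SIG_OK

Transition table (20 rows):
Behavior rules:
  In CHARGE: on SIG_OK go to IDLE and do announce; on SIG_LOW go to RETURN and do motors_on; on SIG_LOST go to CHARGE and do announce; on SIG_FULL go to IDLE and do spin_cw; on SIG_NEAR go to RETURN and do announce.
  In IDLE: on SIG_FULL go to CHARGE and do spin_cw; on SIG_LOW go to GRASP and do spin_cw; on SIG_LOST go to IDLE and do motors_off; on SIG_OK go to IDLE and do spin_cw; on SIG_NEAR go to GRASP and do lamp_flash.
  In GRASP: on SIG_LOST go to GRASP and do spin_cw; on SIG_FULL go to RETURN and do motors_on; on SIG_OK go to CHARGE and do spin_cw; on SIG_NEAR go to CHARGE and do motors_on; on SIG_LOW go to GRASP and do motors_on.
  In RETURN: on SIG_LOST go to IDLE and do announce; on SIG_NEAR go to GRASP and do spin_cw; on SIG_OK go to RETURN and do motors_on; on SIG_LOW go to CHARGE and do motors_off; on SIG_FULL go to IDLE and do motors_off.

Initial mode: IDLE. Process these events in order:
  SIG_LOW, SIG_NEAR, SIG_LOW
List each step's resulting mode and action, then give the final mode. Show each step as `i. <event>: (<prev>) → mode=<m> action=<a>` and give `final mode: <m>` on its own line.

1. SIG_LOW: (IDLE) → mode=GRASP action=spin_cw
2. SIG_NEAR: (GRASP) → mode=CHARGE action=motors_on
3. SIG_LOW: (CHARGE) → mode=RETURN action=motors_on

final mode: RETURN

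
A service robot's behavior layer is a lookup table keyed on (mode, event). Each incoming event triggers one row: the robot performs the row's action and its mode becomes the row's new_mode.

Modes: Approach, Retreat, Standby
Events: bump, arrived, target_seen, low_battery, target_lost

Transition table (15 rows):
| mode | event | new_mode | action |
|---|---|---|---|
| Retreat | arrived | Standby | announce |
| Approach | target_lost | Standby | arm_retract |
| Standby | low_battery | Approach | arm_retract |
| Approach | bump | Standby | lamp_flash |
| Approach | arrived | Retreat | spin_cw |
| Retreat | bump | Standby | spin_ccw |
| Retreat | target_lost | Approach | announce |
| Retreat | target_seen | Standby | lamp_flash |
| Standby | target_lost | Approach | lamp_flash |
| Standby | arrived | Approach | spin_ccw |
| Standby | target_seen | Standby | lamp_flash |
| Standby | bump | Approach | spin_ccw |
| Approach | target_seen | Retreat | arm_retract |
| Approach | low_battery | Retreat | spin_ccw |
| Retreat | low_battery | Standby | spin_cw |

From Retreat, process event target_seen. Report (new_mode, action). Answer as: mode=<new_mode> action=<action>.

current mode = Retreat; filter table to that mode:
  (Retreat, arrived) → (Standby, announce)
  (Retreat, bump) → (Standby, spin_ccw)
  (Retreat, target_lost) → (Approach, announce)
  (Retreat, target_seen) → (Standby, lamp_flash)  ← event matches
  (Retreat, low_battery) → (Standby, spin_cw)
event = target_seen selects (Standby, lamp_flash)

mode=Standby action=lamp_flash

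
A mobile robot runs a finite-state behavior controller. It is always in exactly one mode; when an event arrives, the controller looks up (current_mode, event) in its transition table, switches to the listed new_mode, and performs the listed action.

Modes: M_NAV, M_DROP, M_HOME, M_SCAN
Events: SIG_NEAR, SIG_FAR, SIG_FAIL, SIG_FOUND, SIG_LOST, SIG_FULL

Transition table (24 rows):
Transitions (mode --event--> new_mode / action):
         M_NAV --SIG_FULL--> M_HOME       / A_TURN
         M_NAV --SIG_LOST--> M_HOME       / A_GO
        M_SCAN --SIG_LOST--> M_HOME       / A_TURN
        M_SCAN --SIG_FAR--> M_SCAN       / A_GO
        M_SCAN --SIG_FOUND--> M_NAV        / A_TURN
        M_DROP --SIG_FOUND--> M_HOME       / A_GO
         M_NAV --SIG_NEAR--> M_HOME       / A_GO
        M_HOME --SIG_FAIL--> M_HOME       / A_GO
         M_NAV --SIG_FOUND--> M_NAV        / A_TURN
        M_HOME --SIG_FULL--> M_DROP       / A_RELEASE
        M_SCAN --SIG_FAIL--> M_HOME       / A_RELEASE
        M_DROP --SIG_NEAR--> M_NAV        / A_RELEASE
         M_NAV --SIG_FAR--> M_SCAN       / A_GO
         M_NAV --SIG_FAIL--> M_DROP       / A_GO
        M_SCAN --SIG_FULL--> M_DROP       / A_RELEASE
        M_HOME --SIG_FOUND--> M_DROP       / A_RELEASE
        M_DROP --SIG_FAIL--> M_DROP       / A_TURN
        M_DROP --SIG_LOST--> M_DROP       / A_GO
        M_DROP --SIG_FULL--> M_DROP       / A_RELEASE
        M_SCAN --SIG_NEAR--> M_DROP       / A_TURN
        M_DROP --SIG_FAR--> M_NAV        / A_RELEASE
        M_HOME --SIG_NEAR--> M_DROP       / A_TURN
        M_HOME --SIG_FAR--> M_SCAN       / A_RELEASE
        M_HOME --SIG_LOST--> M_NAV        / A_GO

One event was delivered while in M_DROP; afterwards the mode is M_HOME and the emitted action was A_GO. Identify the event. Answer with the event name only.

SIG_FOUND

try SIG_NEAR: (M_DROP, SIG_NEAR) → (M_NAV, A_RELEASE)
try SIG_FAR: (M_DROP, SIG_FAR) → (M_NAV, A_RELEASE)
try SIG_FAIL: (M_DROP, SIG_FAIL) → (M_DROP, A_TURN)
try SIG_FOUND: (M_DROP, SIG_FOUND) → (M_HOME, A_GO)  ← matches
try SIG_LOST: (M_DROP, SIG_LOST) → (M_DROP, A_GO)
try SIG_FULL: (M_DROP, SIG_FULL) → (M_DROP, A_RELEASE)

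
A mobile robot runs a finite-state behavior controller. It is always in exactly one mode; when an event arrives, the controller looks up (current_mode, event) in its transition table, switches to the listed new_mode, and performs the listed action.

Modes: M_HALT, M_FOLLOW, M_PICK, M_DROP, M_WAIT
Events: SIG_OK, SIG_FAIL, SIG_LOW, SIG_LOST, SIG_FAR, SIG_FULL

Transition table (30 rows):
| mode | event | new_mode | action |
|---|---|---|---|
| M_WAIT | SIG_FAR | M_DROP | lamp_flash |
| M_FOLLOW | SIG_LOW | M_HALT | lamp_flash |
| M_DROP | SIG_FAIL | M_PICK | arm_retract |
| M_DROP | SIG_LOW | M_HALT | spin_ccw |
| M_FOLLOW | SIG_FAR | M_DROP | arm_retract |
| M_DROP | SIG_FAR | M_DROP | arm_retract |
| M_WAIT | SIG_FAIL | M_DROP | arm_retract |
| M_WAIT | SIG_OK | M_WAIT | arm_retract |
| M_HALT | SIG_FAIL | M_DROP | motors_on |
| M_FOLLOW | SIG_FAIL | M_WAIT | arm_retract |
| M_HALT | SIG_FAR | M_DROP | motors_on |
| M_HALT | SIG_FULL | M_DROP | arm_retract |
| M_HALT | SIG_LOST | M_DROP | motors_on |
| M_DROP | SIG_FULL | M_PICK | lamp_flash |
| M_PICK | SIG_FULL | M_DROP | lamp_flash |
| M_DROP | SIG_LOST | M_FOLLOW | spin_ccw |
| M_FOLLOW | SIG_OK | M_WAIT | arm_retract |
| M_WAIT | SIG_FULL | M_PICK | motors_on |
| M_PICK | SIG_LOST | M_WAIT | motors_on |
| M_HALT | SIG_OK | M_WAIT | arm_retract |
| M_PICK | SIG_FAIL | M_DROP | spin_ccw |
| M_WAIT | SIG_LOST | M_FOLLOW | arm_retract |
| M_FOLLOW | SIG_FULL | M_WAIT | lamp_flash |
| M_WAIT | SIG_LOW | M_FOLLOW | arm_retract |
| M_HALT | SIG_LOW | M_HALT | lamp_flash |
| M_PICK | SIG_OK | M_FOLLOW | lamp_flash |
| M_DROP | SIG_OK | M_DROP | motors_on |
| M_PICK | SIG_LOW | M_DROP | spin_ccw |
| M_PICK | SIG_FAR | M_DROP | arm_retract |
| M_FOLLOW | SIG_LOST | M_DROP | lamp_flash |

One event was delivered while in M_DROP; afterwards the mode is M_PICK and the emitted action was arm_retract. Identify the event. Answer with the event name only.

SIG_FAIL

try SIG_OK: (M_DROP, SIG_OK) → (M_DROP, motors_on)
try SIG_FAIL: (M_DROP, SIG_FAIL) → (M_PICK, arm_retract)  ← matches
try SIG_LOW: (M_DROP, SIG_LOW) → (M_HALT, spin_ccw)
try SIG_LOST: (M_DROP, SIG_LOST) → (M_FOLLOW, spin_ccw)
try SIG_FAR: (M_DROP, SIG_FAR) → (M_DROP, arm_retract)
try SIG_FULL: (M_DROP, SIG_FULL) → (M_PICK, lamp_flash)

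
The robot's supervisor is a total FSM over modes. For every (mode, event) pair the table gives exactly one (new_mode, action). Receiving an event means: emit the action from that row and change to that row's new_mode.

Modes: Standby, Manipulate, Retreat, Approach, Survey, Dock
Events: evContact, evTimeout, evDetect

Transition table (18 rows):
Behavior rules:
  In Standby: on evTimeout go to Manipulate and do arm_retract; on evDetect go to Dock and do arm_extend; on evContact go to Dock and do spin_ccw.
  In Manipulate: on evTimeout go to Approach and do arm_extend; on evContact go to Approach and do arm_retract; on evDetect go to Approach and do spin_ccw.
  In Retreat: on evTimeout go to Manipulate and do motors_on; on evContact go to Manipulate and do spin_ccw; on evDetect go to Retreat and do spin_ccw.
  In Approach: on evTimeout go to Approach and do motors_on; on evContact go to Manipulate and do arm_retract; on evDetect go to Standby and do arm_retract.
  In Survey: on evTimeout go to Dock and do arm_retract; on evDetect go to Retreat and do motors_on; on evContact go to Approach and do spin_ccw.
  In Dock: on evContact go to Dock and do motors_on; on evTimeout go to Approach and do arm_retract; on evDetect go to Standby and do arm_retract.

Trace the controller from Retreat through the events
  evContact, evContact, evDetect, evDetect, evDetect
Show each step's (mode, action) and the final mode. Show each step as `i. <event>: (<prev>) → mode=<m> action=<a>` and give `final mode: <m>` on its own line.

1. evContact: (Retreat) → mode=Manipulate action=spin_ccw
2. evContact: (Manipulate) → mode=Approach action=arm_retract
3. evDetect: (Approach) → mode=Standby action=arm_retract
4. evDetect: (Standby) → mode=Dock action=arm_extend
5. evDetect: (Dock) → mode=Standby action=arm_retract

final mode: Standby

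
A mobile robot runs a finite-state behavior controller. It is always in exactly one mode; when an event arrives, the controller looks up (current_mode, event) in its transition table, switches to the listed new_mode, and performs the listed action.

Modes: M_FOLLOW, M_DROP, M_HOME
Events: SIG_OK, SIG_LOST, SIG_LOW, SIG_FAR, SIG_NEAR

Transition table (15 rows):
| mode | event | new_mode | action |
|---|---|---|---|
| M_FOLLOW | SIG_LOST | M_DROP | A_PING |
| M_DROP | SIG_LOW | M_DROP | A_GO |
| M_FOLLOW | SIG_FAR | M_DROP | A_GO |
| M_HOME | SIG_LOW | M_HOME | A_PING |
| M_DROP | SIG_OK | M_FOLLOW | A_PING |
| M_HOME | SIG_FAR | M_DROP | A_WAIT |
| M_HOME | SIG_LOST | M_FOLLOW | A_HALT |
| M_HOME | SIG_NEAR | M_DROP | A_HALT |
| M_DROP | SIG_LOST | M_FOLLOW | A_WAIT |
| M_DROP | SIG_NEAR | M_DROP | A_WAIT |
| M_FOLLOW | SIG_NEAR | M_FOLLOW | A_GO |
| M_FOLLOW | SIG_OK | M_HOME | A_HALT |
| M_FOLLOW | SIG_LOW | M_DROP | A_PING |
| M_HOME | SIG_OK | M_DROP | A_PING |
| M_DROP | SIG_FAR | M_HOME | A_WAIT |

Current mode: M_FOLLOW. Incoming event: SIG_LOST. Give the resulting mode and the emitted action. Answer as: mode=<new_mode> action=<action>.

current mode = M_FOLLOW; filter table to that mode:
  (M_FOLLOW, SIG_LOST) → (M_DROP, A_PING)  ← event matches
  (M_FOLLOW, SIG_FAR) → (M_DROP, A_GO)
  (M_FOLLOW, SIG_NEAR) → (M_FOLLOW, A_GO)
  (M_FOLLOW, SIG_OK) → (M_HOME, A_HALT)
  (M_FOLLOW, SIG_LOW) → (M_DROP, A_PING)
event = SIG_LOST selects (M_DROP, A_PING)

mode=M_DROP action=A_PING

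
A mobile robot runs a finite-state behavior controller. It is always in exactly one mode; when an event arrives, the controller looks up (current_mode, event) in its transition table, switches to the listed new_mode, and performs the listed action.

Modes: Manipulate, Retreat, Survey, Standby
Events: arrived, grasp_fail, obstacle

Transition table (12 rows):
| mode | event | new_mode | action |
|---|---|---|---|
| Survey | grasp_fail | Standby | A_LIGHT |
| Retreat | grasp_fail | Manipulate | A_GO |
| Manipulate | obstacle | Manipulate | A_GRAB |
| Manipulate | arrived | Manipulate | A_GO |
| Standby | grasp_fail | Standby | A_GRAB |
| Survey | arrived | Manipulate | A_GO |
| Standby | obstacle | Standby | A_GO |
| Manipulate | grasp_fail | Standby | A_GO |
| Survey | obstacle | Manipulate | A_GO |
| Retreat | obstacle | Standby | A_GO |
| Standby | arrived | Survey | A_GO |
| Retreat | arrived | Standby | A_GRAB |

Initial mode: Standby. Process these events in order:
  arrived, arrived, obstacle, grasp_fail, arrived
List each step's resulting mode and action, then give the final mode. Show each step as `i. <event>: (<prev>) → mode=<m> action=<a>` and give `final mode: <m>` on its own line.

1. arrived: (Standby) → mode=Survey action=A_GO
2. arrived: (Survey) → mode=Manipulate action=A_GO
3. obstacle: (Manipulate) → mode=Manipulate action=A_GRAB
4. grasp_fail: (Manipulate) → mode=Standby action=A_GO
5. arrived: (Standby) → mode=Survey action=A_GO

final mode: Survey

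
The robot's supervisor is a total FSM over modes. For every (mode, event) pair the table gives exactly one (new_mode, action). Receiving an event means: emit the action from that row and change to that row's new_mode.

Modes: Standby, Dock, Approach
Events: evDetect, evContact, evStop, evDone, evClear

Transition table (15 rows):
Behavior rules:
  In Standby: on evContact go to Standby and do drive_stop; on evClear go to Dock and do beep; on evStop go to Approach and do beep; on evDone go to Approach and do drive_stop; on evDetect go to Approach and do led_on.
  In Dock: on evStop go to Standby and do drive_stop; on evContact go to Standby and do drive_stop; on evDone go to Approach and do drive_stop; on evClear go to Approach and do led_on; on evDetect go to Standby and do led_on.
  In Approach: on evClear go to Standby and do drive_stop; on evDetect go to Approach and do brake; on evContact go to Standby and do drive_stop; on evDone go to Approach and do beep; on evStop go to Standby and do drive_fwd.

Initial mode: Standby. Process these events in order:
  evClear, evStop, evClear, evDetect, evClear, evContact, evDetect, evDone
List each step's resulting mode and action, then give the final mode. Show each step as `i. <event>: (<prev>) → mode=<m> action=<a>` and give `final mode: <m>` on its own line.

1. evClear: (Standby) → mode=Dock action=beep
2. evStop: (Dock) → mode=Standby action=drive_stop
3. evClear: (Standby) → mode=Dock action=beep
4. evDetect: (Dock) → mode=Standby action=led_on
5. evClear: (Standby) → mode=Dock action=beep
6. evContact: (Dock) → mode=Standby action=drive_stop
7. evDetect: (Standby) → mode=Approach action=led_on
8. evDone: (Approach) → mode=Approach action=beep

final mode: Approach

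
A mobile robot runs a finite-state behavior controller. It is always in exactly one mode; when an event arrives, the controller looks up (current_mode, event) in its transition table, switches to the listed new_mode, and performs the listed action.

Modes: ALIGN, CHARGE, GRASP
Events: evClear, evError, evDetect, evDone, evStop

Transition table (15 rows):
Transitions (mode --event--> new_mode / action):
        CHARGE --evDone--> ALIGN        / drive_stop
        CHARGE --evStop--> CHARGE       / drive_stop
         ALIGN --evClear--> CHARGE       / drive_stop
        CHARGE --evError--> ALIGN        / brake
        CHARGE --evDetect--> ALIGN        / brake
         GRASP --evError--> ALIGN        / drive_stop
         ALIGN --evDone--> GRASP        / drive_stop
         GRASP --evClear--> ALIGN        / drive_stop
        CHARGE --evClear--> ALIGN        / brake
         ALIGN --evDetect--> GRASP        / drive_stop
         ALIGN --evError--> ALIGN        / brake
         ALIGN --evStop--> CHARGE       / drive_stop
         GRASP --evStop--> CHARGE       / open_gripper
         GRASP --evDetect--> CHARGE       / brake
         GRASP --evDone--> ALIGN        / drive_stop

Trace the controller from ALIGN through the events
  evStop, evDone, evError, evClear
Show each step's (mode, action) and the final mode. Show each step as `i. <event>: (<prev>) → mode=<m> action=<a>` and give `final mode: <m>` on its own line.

final mode: CHARGE

1. evStop: (ALIGN) → mode=CHARGE action=drive_stop
2. evDone: (CHARGE) → mode=ALIGN action=drive_stop
3. evError: (ALIGN) → mode=ALIGN action=brake
4. evClear: (ALIGN) → mode=CHARGE action=drive_stop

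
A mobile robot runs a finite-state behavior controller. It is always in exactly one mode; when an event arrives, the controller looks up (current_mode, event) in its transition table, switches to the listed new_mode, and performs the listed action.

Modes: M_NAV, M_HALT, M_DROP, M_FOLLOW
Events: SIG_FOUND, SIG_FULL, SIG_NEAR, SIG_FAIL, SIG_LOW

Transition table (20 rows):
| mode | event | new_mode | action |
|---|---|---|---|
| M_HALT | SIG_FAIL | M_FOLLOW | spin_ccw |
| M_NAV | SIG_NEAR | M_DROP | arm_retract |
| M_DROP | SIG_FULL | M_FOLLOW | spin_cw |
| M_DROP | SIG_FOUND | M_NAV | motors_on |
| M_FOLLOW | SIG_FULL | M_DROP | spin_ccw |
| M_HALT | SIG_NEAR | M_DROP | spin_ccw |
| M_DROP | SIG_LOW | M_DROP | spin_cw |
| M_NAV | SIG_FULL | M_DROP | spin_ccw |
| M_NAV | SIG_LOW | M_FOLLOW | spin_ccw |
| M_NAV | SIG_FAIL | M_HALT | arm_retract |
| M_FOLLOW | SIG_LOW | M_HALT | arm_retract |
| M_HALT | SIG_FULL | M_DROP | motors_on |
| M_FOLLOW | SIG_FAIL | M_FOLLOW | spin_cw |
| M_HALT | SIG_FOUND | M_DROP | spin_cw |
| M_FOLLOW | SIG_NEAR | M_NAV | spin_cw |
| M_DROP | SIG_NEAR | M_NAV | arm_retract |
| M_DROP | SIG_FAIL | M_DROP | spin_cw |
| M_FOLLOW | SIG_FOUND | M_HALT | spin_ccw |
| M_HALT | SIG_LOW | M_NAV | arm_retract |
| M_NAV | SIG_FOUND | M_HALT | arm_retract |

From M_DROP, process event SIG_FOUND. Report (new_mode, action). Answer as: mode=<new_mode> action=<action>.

current mode = M_DROP; filter table to that mode:
  (M_DROP, SIG_FULL) → (M_FOLLOW, spin_cw)
  (M_DROP, SIG_FOUND) → (M_NAV, motors_on)  ← event matches
  (M_DROP, SIG_LOW) → (M_DROP, spin_cw)
  (M_DROP, SIG_NEAR) → (M_NAV, arm_retract)
  (M_DROP, SIG_FAIL) → (M_DROP, spin_cw)
event = SIG_FOUND selects (M_NAV, motors_on)

mode=M_NAV action=motors_on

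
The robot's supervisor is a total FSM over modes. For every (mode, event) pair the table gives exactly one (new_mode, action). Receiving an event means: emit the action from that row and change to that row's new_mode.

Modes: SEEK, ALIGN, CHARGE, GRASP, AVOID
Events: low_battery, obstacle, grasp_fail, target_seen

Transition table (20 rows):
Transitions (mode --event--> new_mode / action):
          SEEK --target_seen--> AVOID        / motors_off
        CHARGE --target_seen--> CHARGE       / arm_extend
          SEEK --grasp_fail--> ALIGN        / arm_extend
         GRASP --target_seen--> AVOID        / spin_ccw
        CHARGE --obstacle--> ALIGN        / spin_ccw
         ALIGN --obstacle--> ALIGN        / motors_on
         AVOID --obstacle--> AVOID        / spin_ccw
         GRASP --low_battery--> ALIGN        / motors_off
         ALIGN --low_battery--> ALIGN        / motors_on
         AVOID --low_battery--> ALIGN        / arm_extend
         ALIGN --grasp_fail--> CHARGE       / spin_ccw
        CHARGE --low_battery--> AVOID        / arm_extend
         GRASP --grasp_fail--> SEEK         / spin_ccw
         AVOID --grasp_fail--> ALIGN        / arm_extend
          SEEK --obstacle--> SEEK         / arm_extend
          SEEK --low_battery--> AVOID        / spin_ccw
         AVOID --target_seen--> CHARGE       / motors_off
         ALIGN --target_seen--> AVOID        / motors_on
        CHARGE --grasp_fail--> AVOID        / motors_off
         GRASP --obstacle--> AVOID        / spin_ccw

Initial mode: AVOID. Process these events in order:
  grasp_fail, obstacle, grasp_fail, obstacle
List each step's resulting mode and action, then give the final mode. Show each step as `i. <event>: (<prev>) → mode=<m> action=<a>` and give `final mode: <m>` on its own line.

1. grasp_fail: (AVOID) → mode=ALIGN action=arm_extend
2. obstacle: (ALIGN) → mode=ALIGN action=motors_on
3. grasp_fail: (ALIGN) → mode=CHARGE action=spin_ccw
4. obstacle: (CHARGE) → mode=ALIGN action=spin_ccw

final mode: ALIGN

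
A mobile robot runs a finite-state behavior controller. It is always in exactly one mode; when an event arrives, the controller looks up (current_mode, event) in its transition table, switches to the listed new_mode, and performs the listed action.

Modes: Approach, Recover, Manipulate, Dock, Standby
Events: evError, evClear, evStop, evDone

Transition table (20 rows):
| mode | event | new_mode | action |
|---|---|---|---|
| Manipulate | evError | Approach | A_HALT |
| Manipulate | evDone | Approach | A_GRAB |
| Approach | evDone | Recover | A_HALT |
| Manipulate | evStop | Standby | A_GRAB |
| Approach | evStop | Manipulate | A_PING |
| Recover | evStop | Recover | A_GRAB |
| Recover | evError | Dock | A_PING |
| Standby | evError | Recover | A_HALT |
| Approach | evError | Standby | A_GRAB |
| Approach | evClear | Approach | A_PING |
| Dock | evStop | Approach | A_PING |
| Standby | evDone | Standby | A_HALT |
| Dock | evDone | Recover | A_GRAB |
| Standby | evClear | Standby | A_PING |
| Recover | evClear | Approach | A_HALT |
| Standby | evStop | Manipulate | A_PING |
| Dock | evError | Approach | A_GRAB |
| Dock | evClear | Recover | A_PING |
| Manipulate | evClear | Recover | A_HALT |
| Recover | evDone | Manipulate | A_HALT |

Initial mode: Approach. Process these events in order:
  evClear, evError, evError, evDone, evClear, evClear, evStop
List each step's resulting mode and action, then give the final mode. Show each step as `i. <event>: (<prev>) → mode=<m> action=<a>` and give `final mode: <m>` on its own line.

final mode: Manipulate

1. evClear: (Approach) → mode=Approach action=A_PING
2. evError: (Approach) → mode=Standby action=A_GRAB
3. evError: (Standby) → mode=Recover action=A_HALT
4. evDone: (Recover) → mode=Manipulate action=A_HALT
5. evClear: (Manipulate) → mode=Recover action=A_HALT
6. evClear: (Recover) → mode=Approach action=A_HALT
7. evStop: (Approach) → mode=Manipulate action=A_PING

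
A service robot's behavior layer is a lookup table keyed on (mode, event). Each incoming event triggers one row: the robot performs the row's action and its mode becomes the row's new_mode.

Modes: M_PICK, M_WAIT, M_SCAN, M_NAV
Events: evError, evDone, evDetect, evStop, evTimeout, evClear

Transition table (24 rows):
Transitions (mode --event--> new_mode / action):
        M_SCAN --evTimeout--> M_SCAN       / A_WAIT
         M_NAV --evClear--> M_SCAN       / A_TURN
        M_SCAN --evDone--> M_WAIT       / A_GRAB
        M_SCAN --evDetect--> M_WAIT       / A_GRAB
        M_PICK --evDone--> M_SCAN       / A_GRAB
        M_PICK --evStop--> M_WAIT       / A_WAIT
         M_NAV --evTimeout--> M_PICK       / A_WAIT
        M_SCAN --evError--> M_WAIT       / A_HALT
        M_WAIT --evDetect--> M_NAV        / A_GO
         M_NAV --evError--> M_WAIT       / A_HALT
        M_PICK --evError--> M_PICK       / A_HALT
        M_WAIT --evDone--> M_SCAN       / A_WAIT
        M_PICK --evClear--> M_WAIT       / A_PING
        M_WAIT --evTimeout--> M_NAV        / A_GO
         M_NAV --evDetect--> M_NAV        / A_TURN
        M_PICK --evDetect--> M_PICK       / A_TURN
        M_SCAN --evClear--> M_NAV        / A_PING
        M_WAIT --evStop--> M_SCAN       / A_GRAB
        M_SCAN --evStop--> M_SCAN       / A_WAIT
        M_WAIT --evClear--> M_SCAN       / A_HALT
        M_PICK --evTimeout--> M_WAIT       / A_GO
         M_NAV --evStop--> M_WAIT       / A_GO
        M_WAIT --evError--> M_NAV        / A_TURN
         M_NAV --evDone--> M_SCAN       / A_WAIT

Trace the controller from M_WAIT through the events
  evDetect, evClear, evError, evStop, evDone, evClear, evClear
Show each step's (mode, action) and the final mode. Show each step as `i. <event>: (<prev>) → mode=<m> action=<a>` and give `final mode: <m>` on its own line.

1. evDetect: (M_WAIT) → mode=M_NAV action=A_GO
2. evClear: (M_NAV) → mode=M_SCAN action=A_TURN
3. evError: (M_SCAN) → mode=M_WAIT action=A_HALT
4. evStop: (M_WAIT) → mode=M_SCAN action=A_GRAB
5. evDone: (M_SCAN) → mode=M_WAIT action=A_GRAB
6. evClear: (M_WAIT) → mode=M_SCAN action=A_HALT
7. evClear: (M_SCAN) → mode=M_NAV action=A_PING

final mode: M_NAV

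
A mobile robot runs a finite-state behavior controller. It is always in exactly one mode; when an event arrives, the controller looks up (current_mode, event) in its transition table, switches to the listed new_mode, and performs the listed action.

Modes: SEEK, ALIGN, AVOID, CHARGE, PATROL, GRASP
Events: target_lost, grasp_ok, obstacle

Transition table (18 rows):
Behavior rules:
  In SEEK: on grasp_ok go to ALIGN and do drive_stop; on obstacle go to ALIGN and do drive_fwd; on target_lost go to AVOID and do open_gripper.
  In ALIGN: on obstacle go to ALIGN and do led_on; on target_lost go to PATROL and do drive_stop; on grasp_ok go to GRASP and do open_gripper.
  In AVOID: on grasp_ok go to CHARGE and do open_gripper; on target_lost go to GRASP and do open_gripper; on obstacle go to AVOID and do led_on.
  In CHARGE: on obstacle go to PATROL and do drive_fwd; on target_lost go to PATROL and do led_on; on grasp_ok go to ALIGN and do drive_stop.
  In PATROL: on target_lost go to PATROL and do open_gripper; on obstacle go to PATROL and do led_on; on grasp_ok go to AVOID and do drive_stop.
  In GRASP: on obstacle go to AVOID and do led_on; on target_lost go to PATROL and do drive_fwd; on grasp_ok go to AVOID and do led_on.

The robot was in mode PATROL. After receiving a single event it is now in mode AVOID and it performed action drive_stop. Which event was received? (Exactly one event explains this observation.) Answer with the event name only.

grasp_ok

try target_lost: (PATROL, target_lost) → (PATROL, open_gripper)
try grasp_ok: (PATROL, grasp_ok) → (AVOID, drive_stop)  ← matches
try obstacle: (PATROL, obstacle) → (PATROL, led_on)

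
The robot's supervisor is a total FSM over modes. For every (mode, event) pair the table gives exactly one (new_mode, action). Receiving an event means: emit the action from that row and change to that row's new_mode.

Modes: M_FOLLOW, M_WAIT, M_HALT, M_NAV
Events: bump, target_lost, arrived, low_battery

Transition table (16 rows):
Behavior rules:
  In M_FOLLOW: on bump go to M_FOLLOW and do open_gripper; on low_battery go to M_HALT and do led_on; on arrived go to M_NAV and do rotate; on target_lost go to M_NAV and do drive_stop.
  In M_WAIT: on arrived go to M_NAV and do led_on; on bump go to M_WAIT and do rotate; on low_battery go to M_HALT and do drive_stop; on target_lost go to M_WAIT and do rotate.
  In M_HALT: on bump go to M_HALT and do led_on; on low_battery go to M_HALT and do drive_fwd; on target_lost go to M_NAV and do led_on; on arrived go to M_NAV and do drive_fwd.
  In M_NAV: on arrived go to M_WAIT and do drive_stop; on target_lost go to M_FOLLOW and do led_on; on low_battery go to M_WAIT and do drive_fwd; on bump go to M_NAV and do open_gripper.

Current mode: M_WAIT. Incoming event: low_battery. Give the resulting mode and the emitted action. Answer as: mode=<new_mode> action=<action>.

mode=M_HALT action=drive_stop

current mode = M_WAIT; filter table to that mode:
  (M_WAIT, arrived) → (M_NAV, led_on)
  (M_WAIT, bump) → (M_WAIT, rotate)
  (M_WAIT, low_battery) → (M_HALT, drive_stop)  ← event matches
  (M_WAIT, target_lost) → (M_WAIT, rotate)
event = low_battery selects (M_HALT, drive_stop)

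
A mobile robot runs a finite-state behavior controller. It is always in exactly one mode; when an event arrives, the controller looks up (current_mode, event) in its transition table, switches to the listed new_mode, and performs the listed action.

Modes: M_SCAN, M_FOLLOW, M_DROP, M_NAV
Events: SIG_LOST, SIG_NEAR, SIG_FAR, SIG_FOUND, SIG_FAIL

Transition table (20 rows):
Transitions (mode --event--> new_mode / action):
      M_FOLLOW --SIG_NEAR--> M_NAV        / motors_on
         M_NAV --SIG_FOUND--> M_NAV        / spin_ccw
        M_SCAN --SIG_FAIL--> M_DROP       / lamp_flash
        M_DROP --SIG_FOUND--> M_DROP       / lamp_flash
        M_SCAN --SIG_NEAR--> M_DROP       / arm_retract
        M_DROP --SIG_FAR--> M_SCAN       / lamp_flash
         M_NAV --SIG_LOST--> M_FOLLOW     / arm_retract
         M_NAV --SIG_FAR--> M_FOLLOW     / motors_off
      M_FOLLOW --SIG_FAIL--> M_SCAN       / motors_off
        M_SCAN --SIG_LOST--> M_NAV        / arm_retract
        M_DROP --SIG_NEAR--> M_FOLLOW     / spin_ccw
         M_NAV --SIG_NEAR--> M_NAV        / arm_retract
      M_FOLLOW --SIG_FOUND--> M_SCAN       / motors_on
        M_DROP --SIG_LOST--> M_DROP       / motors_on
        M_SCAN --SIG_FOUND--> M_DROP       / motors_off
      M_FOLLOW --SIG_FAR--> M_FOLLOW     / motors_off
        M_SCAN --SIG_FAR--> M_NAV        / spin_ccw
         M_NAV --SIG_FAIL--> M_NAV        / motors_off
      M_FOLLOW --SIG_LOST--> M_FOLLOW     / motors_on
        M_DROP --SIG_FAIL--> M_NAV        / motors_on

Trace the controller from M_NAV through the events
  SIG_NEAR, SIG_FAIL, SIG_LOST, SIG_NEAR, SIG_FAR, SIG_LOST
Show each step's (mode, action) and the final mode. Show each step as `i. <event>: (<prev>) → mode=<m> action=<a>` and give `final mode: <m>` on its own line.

1. SIG_NEAR: (M_NAV) → mode=M_NAV action=arm_retract
2. SIG_FAIL: (M_NAV) → mode=M_NAV action=motors_off
3. SIG_LOST: (M_NAV) → mode=M_FOLLOW action=arm_retract
4. SIG_NEAR: (M_FOLLOW) → mode=M_NAV action=motors_on
5. SIG_FAR: (M_NAV) → mode=M_FOLLOW action=motors_off
6. SIG_LOST: (M_FOLLOW) → mode=M_FOLLOW action=motors_on

final mode: M_FOLLOW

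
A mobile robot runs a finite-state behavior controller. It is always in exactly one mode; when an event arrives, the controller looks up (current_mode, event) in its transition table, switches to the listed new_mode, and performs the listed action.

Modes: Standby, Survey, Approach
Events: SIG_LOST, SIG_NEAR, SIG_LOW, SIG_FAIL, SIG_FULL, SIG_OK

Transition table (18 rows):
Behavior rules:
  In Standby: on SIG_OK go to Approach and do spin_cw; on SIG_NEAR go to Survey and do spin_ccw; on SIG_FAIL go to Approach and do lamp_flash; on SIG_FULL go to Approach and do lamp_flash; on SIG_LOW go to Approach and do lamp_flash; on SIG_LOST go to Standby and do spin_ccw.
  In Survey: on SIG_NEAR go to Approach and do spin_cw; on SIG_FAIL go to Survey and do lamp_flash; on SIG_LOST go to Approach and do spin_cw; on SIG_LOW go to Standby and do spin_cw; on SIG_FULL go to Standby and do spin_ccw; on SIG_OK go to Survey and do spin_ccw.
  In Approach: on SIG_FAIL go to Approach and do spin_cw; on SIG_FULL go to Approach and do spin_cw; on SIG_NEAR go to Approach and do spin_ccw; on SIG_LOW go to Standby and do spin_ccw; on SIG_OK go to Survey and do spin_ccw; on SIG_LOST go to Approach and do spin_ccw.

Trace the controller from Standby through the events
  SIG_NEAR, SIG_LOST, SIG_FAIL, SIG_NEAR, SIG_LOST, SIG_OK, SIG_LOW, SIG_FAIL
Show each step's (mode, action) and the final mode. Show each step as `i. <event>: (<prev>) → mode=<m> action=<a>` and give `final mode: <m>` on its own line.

1. SIG_NEAR: (Standby) → mode=Survey action=spin_ccw
2. SIG_LOST: (Survey) → mode=Approach action=spin_cw
3. SIG_FAIL: (Approach) → mode=Approach action=spin_cw
4. SIG_NEAR: (Approach) → mode=Approach action=spin_ccw
5. SIG_LOST: (Approach) → mode=Approach action=spin_ccw
6. SIG_OK: (Approach) → mode=Survey action=spin_ccw
7. SIG_LOW: (Survey) → mode=Standby action=spin_cw
8. SIG_FAIL: (Standby) → mode=Approach action=lamp_flash

final mode: Approach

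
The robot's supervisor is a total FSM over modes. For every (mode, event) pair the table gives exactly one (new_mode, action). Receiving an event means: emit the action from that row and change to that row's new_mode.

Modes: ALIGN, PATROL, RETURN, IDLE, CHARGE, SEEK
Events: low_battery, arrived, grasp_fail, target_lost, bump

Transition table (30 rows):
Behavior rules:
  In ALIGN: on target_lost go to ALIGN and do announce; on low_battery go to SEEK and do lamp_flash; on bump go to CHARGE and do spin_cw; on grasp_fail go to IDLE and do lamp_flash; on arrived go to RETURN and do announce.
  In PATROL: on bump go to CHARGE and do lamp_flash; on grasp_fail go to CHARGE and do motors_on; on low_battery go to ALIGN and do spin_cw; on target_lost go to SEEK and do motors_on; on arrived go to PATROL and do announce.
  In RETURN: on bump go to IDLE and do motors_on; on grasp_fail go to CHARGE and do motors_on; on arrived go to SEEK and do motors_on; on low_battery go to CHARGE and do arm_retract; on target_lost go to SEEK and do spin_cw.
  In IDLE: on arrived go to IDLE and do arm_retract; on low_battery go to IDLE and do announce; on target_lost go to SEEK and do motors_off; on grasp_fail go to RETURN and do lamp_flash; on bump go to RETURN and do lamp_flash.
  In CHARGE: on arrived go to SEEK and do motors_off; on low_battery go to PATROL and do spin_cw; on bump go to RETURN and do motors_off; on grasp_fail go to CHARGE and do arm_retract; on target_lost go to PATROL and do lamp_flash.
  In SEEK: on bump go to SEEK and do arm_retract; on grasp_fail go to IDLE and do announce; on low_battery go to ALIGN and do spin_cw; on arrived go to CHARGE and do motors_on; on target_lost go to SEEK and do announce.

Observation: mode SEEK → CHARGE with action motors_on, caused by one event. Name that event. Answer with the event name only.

try low_battery: (SEEK, low_battery) → (ALIGN, spin_cw)
try arrived: (SEEK, arrived) → (CHARGE, motors_on)  ← matches
try grasp_fail: (SEEK, grasp_fail) → (IDLE, announce)
try target_lost: (SEEK, target_lost) → (SEEK, announce)
try bump: (SEEK, bump) → (SEEK, arm_retract)

arrived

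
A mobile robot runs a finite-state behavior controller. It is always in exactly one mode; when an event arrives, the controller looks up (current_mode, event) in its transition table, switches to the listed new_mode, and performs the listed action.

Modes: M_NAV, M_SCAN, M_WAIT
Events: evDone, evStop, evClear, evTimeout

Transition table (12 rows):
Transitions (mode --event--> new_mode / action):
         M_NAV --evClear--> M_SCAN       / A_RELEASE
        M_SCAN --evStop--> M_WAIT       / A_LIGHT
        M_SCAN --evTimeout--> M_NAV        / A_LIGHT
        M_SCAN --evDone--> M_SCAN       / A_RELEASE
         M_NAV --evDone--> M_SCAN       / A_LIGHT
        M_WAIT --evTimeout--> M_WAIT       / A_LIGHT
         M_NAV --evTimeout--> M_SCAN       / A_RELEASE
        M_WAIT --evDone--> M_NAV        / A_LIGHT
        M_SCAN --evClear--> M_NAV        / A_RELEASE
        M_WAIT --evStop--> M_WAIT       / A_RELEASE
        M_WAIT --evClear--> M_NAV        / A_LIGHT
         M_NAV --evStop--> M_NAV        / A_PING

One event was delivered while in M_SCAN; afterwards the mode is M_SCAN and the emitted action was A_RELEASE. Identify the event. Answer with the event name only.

evDone

try evDone: (M_SCAN, evDone) → (M_SCAN, A_RELEASE)  ← matches
try evStop: (M_SCAN, evStop) → (M_WAIT, A_LIGHT)
try evClear: (M_SCAN, evClear) → (M_NAV, A_RELEASE)
try evTimeout: (M_SCAN, evTimeout) → (M_NAV, A_LIGHT)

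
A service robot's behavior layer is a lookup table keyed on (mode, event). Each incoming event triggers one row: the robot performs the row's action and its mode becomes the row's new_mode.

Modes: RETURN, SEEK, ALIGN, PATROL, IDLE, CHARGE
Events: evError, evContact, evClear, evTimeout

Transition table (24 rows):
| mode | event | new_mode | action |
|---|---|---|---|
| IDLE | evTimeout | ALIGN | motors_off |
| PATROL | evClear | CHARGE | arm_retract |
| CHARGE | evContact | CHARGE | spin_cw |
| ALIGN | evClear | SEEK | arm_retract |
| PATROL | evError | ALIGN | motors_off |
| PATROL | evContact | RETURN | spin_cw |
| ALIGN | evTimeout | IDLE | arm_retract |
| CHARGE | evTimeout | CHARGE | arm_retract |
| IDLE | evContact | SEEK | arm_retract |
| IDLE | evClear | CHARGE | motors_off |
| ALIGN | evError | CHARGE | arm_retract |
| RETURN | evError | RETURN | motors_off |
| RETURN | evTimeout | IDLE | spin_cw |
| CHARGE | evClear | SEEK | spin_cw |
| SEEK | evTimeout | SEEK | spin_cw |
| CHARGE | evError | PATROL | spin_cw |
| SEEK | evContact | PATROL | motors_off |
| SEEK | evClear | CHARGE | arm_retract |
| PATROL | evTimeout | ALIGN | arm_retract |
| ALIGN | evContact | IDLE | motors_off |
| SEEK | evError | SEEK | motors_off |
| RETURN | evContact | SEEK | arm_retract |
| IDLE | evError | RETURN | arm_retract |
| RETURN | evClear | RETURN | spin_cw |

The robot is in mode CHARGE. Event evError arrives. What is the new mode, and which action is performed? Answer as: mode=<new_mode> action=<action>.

mode=PATROL action=spin_cw

current mode = CHARGE; filter table to that mode:
  (CHARGE, evContact) → (CHARGE, spin_cw)
  (CHARGE, evTimeout) → (CHARGE, arm_retract)
  (CHARGE, evClear) → (SEEK, spin_cw)
  (CHARGE, evError) → (PATROL, spin_cw)  ← event matches
event = evError selects (PATROL, spin_cw)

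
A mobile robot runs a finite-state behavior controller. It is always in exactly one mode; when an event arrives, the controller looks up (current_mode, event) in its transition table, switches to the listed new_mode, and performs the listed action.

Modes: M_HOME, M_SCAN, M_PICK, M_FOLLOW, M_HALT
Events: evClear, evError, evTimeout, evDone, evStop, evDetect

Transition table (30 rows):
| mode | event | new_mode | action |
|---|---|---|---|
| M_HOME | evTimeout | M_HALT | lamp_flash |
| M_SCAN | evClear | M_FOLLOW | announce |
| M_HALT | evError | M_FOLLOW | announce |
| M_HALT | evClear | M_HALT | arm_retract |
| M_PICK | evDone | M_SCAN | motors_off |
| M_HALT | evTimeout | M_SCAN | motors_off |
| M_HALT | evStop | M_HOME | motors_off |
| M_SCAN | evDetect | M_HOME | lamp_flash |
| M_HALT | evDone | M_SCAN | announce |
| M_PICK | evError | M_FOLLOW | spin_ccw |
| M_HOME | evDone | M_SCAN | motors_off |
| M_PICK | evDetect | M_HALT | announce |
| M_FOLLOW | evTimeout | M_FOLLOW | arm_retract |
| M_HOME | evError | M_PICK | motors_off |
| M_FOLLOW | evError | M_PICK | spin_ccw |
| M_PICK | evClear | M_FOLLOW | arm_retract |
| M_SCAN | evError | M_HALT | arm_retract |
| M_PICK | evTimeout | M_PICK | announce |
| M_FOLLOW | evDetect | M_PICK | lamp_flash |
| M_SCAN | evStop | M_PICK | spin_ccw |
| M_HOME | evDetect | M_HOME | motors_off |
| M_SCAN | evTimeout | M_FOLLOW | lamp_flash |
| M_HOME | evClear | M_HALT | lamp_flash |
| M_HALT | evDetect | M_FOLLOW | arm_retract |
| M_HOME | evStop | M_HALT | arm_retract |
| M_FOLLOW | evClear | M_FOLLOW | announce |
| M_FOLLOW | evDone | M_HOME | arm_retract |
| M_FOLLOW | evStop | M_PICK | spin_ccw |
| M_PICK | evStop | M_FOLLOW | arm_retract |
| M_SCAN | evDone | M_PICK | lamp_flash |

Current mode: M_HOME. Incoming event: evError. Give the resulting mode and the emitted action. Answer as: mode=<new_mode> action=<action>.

current mode = M_HOME; filter table to that mode:
  (M_HOME, evTimeout) → (M_HALT, lamp_flash)
  (M_HOME, evDone) → (M_SCAN, motors_off)
  (M_HOME, evError) → (M_PICK, motors_off)  ← event matches
  (M_HOME, evDetect) → (M_HOME, motors_off)
  (M_HOME, evClear) → (M_HALT, lamp_flash)
  (M_HOME, evStop) → (M_HALT, arm_retract)
event = evError selects (M_PICK, motors_off)

mode=M_PICK action=motors_off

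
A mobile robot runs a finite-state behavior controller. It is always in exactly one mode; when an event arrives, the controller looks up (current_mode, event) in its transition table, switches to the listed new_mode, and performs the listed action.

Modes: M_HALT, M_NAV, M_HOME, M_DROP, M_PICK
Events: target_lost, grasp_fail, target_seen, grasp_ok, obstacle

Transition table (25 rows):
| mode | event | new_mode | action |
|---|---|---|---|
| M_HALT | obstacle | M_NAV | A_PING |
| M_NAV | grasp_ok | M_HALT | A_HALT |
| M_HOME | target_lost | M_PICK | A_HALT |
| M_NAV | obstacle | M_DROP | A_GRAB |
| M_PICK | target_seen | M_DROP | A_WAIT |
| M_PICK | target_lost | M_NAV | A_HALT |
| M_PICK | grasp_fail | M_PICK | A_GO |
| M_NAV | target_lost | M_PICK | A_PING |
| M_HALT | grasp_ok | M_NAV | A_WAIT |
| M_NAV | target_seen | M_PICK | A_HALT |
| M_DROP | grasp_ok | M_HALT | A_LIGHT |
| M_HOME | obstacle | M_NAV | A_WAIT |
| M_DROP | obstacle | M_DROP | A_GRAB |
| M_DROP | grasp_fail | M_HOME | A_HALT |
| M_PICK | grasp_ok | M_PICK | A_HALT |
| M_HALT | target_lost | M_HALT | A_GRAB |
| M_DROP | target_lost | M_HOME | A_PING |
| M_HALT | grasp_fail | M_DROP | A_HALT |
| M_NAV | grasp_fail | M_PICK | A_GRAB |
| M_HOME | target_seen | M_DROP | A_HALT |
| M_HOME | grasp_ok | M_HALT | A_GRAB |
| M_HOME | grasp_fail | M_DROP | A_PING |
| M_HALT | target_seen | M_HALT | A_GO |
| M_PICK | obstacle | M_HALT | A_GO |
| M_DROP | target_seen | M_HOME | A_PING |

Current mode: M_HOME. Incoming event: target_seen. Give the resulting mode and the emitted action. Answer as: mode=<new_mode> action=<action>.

mode=M_DROP action=A_HALT

current mode = M_HOME; filter table to that mode:
  (M_HOME, target_lost) → (M_PICK, A_HALT)
  (M_HOME, obstacle) → (M_NAV, A_WAIT)
  (M_HOME, target_seen) → (M_DROP, A_HALT)  ← event matches
  (M_HOME, grasp_ok) → (M_HALT, A_GRAB)
  (M_HOME, grasp_fail) → (M_DROP, A_PING)
event = target_seen selects (M_DROP, A_HALT)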